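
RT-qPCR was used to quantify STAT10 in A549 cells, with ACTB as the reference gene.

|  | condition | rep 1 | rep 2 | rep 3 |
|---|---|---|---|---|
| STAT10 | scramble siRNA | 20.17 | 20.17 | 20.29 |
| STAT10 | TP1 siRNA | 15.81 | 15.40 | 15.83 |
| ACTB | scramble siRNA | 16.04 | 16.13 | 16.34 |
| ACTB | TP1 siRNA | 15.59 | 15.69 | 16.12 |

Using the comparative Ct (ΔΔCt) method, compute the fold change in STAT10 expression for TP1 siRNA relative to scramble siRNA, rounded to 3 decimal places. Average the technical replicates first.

Mean Ct: STAT10 scramble siRNA 20.210; STAT10 TP1 siRNA 15.680; ACTB scramble siRNA 16.170; ACTB TP1 siRNA 15.800
ΔCt(scramble siRNA) = 20.210 − 16.170 = 4.040
ΔCt(TP1 siRNA) = 15.680 − 15.800 = -0.120
ΔΔCt = -0.120 − 4.040 = -4.160
Fold change = 2^(−(-4.160)) = 2^4.160 = 17.8766

17.877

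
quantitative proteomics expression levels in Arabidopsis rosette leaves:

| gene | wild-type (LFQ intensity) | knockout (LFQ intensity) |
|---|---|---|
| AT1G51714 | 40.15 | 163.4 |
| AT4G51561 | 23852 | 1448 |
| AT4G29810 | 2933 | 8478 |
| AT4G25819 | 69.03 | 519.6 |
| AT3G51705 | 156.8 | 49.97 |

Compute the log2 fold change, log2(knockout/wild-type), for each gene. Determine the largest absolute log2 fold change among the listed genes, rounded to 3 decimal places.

4.042

log2(163.4/40.15) = 2.025  (AT1G51714)
log2(1448/23852) = -4.042  (AT4G51561)
log2(8478/2933) = 1.531  (AT4G29810)
log2(519.6/69.03) = 2.912  (AT4G25819)
log2(49.97/156.8) = -1.650  (AT3G51705)
The largest magnitude belongs to AT4G51561.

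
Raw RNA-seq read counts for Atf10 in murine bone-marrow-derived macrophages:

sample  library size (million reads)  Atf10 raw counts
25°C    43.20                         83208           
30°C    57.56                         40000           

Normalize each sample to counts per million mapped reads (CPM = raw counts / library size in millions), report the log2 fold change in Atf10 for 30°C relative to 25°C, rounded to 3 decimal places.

-1.471

CPM(25°C) = 83208 / 43.20 = 1926.1111
CPM(30°C) = 40000 / 57.56 = 694.9270
Fold change = 694.9270 / 1926.1111 = 0.36079
log2(0.36079) = -1.4708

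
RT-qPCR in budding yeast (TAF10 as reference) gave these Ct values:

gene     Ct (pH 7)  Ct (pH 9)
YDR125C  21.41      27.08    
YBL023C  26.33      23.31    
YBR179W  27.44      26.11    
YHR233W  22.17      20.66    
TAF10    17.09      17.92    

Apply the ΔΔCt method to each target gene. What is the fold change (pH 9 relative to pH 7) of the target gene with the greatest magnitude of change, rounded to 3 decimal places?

YDR125C: ΔΔCt = (27.08−17.92) − (21.41−17.09) = 9.16 − 4.32 = 4.84; fold change = 2^-4.84 = 0.035
YBL023C: ΔΔCt = (23.31−17.92) − (26.33−17.09) = 5.39 − 9.24 = -3.85; fold change = 2^3.85 = 14.420
YBR179W: ΔΔCt = (26.11−17.92) − (27.44−17.09) = 8.19 − 10.35 = -2.16; fold change = 2^2.16 = 4.469
YHR233W: ΔΔCt = (20.66−17.92) − (22.17−17.09) = 2.74 − 5.08 = -2.34; fold change = 2^2.34 = 5.063
YDR125C has the largest |ΔΔCt| = 4.84.

0.035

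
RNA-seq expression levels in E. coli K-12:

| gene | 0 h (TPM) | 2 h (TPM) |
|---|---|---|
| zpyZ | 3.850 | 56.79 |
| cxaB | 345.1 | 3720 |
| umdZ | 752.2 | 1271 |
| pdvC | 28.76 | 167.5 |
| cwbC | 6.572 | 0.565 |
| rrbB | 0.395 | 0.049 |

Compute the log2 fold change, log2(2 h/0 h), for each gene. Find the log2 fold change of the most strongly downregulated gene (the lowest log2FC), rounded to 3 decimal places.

-3.540

log2(56.79/3.850) = 3.883  (zpyZ)
log2(3720/345.1) = 3.430  (cxaB)
log2(1271/752.2) = 0.757  (umdZ)
log2(167.5/28.76) = 2.542  (pdvC)
log2(0.565/6.572) = -3.540  (cwbC)
log2(0.049/0.395) = -3.011  (rrbB)
cwbC is most strongly downregulated.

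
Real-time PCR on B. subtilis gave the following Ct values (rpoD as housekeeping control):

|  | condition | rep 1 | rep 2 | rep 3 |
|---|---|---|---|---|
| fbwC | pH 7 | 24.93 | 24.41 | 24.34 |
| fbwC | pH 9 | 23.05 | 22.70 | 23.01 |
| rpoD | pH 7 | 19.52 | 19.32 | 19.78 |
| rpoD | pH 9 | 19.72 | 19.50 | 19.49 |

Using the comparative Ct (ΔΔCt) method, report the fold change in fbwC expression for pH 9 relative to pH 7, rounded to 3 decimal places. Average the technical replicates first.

3.182

Mean Ct: fbwC pH 7 24.560; fbwC pH 9 22.920; rpoD pH 7 19.540; rpoD pH 9 19.570
ΔCt(pH 7) = 24.560 − 19.540 = 5.020
ΔCt(pH 9) = 22.920 − 19.570 = 3.350
ΔΔCt = 3.350 − 5.020 = -1.670
Fold change = 2^(−(-1.670)) = 2^1.670 = 3.1821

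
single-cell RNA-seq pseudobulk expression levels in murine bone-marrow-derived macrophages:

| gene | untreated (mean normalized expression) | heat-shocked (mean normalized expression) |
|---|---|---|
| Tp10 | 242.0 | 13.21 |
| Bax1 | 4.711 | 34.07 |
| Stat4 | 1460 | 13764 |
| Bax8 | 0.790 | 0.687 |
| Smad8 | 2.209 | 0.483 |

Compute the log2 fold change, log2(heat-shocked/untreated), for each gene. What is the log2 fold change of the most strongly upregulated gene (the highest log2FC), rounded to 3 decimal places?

3.237

log2(13.21/242.0) = -4.195  (Tp10)
log2(34.07/4.711) = 2.854  (Bax1)
log2(13764/1460) = 3.237  (Stat4)
log2(0.687/0.790) = -0.202  (Bax8)
log2(0.483/2.209) = -2.193  (Smad8)
Stat4 is most strongly upregulated.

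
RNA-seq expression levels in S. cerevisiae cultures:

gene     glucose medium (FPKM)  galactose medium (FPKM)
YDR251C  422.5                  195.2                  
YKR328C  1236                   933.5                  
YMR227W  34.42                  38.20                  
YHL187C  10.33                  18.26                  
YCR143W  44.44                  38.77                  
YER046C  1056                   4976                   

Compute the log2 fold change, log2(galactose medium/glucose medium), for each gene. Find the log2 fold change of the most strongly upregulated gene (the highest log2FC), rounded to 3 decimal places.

log2(195.2/422.5) = -1.114  (YDR251C)
log2(933.5/1236) = -0.405  (YKR328C)
log2(38.20/34.42) = 0.150  (YMR227W)
log2(18.26/10.33) = 0.822  (YHL187C)
log2(38.77/44.44) = -0.197  (YCR143W)
log2(4976/1056) = 2.236  (YER046C)
YER046C is most strongly upregulated.

2.236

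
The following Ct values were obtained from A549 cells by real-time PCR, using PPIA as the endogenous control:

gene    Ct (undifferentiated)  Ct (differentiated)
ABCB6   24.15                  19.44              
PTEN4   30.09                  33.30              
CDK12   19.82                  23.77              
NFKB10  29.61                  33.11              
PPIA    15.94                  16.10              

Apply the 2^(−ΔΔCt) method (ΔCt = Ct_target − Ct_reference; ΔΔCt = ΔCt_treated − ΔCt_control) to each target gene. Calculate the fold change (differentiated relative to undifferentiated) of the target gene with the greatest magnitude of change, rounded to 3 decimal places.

29.243

ABCB6: ΔΔCt = (19.44−16.10) − (24.15−15.94) = 3.34 − 8.21 = -4.87; fold change = 2^4.87 = 29.243
PTEN4: ΔΔCt = (33.30−16.10) − (30.09−15.94) = 17.20 − 14.15 = 3.05; fold change = 2^-3.05 = 0.121
CDK12: ΔΔCt = (23.77−16.10) − (19.82−15.94) = 7.67 − 3.88 = 3.79; fold change = 2^-3.79 = 0.072
NFKB10: ΔΔCt = (33.11−16.10) − (29.61−15.94) = 17.01 − 13.67 = 3.34; fold change = 2^-3.34 = 0.099
ABCB6 has the largest |ΔΔCt| = 4.87.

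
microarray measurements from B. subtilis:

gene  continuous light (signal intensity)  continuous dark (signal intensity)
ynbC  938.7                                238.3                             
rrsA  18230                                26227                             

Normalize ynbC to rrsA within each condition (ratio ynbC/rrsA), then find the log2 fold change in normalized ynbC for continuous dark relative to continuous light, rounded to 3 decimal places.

-2.503

ynbC/rrsA (continuous light) = 938.7 / 18230 = 0.051492
ynbC/rrsA (continuous dark) = 238.3 / 26227 = 0.0090861
Fold change = 0.0090861 / 0.051492 = 0.1765
log2(0.1765) = -2.5026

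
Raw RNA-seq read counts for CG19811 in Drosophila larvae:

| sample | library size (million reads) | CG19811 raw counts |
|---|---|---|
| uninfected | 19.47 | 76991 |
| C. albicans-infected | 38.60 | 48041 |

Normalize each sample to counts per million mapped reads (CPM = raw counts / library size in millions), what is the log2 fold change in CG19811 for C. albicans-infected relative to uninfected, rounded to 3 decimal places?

-1.668

CPM(uninfected) = 76991 / 19.47 = 3954.3400
CPM(C. albicans-infected) = 48041 / 38.60 = 1244.5855
Fold change = 1244.5855 / 3954.3400 = 0.31474
log2(0.31474) = -1.6678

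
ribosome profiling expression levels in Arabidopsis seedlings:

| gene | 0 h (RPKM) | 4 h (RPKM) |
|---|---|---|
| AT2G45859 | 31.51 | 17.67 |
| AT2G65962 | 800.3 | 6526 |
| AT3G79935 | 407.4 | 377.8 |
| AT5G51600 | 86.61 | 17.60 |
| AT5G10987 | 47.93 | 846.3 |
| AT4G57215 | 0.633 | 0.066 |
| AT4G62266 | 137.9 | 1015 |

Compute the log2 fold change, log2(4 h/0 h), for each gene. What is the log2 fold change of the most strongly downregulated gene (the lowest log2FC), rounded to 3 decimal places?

log2(17.67/31.51) = -0.835  (AT2G45859)
log2(6526/800.3) = 3.028  (AT2G65962)
log2(377.8/407.4) = -0.109  (AT3G79935)
log2(17.60/86.61) = -2.299  (AT5G51600)
log2(846.3/47.93) = 4.142  (AT5G10987)
log2(0.066/0.633) = -3.262  (AT4G57215)
log2(1015/137.9) = 2.880  (AT4G62266)
AT4G57215 is most strongly downregulated.

-3.262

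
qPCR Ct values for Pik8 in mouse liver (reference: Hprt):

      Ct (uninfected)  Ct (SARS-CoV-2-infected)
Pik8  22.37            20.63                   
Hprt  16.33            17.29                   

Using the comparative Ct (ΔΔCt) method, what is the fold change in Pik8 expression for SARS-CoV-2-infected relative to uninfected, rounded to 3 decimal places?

6.498

ΔCt(uninfected) = 22.370 − 16.330 = 6.040
ΔCt(SARS-CoV-2-infected) = 20.630 − 17.290 = 3.340
ΔΔCt = 3.340 − 6.040 = -2.700
Fold change = 2^(−(-2.700)) = 2^2.700 = 6.4980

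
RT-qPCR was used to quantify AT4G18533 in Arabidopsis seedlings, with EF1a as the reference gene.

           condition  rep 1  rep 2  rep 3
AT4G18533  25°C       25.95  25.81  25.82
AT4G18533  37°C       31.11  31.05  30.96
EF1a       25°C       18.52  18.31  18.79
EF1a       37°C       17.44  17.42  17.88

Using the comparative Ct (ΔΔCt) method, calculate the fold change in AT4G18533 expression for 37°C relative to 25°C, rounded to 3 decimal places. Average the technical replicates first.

Mean Ct: AT4G18533 25°C 25.860; AT4G18533 37°C 31.040; EF1a 25°C 18.540; EF1a 37°C 17.580
ΔCt(25°C) = 25.860 − 18.540 = 7.320
ΔCt(37°C) = 31.040 − 17.580 = 13.460
ΔΔCt = 13.460 − 7.320 = 6.140
Fold change = 2^(−6.140) = 0.0142

0.014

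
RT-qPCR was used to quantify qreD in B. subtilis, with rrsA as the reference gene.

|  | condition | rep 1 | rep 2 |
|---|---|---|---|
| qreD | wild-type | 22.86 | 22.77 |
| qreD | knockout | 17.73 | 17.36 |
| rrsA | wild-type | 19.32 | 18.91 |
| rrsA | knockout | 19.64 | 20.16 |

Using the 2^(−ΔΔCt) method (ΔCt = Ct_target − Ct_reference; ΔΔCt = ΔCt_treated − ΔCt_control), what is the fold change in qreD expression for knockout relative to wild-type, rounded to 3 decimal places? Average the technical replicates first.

66.487

Mean Ct: qreD wild-type 22.815; qreD knockout 17.545; rrsA wild-type 19.115; rrsA knockout 19.900
ΔCt(wild-type) = 22.815 − 19.115 = 3.700
ΔCt(knockout) = 17.545 − 19.900 = -2.355
ΔΔCt = -2.355 − 3.700 = -6.055
Fold change = 2^(−(-6.055)) = 2^6.055 = 66.4870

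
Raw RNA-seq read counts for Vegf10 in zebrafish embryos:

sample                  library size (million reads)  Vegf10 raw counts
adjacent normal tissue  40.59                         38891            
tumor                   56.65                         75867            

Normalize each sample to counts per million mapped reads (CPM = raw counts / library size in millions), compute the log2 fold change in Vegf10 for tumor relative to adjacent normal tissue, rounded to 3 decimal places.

0.483

CPM(adjacent normal tissue) = 38891 / 40.59 = 958.1424
CPM(tumor) = 75867 / 56.65 = 1339.2233
Fold change = 1339.2233 / 958.1424 = 1.39773
log2(1.39773) = 0.4831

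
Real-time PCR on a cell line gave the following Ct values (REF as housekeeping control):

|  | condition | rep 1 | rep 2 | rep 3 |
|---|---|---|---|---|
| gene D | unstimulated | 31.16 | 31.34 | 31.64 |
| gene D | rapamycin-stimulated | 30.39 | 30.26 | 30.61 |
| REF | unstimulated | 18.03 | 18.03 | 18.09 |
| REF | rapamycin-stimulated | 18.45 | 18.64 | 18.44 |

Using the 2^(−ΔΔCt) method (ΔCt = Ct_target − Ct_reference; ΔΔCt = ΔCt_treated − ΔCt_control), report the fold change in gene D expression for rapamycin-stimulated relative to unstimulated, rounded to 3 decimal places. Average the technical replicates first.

Mean Ct: gene D unstimulated 31.380; gene D rapamycin-stimulated 30.420; REF unstimulated 18.050; REF rapamycin-stimulated 18.510
ΔCt(unstimulated) = 31.380 − 18.050 = 13.330
ΔCt(rapamycin-stimulated) = 30.420 − 18.510 = 11.910
ΔΔCt = 11.910 − 13.330 = -1.420
Fold change = 2^(−(-1.420)) = 2^1.420 = 2.6759

2.676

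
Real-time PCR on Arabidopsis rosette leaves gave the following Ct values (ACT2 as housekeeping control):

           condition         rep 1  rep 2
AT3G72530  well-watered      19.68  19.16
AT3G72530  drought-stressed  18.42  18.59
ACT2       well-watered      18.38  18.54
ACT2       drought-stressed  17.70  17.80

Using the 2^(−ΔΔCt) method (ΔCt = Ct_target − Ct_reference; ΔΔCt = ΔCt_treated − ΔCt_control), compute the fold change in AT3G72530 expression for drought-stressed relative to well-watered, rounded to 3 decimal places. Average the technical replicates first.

Mean Ct: AT3G72530 well-watered 19.420; AT3G72530 drought-stressed 18.505; ACT2 well-watered 18.460; ACT2 drought-stressed 17.750
ΔCt(well-watered) = 19.420 − 18.460 = 0.960
ΔCt(drought-stressed) = 18.505 − 17.750 = 0.755
ΔΔCt = 0.755 − 0.960 = -0.205
Fold change = 2^(−(-0.205)) = 2^0.205 = 1.1527

1.153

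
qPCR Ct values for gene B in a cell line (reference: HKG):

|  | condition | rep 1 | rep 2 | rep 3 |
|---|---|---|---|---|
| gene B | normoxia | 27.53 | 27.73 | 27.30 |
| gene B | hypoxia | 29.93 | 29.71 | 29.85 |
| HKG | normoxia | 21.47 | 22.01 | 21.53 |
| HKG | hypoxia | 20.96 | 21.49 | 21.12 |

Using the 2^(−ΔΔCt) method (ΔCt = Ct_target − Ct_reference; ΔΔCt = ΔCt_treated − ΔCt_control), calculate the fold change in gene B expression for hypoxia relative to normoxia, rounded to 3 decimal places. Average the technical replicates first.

Mean Ct: gene B normoxia 27.520; gene B hypoxia 29.830; HKG normoxia 21.670; HKG hypoxia 21.190
ΔCt(normoxia) = 27.520 − 21.670 = 5.850
ΔCt(hypoxia) = 29.830 − 21.190 = 8.640
ΔΔCt = 8.640 − 5.850 = 2.790
Fold change = 2^(−2.790) = 0.1446

0.145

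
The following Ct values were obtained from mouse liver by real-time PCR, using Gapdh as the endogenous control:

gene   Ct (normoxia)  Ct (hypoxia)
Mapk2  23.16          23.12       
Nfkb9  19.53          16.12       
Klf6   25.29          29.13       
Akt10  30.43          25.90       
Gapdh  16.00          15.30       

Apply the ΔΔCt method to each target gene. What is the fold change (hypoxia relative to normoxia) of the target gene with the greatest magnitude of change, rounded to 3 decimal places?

Mapk2: ΔΔCt = (23.12−15.30) − (23.16−16.00) = 7.82 − 7.16 = 0.66; fold change = 2^-0.66 = 0.633
Nfkb9: ΔΔCt = (16.12−15.30) − (19.53−16.00) = 0.82 − 3.53 = -2.71; fold change = 2^2.71 = 6.543
Klf6: ΔΔCt = (29.13−15.30) − (25.29−16.00) = 13.83 − 9.29 = 4.54; fold change = 2^-4.54 = 0.043
Akt10: ΔΔCt = (25.90−15.30) − (30.43−16.00) = 10.60 − 14.43 = -3.83; fold change = 2^3.83 = 14.221
Klf6 has the largest |ΔΔCt| = 4.54.

0.043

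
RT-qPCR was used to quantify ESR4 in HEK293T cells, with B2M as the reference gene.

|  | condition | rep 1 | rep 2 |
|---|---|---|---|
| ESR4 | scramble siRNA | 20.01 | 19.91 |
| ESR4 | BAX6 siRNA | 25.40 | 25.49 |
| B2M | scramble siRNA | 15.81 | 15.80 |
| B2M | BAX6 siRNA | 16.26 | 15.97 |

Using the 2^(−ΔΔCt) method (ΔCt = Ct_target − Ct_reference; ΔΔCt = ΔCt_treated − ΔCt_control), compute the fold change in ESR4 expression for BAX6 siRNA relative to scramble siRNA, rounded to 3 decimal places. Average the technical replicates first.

0.028

Mean Ct: ESR4 scramble siRNA 19.960; ESR4 BAX6 siRNA 25.445; B2M scramble siRNA 15.805; B2M BAX6 siRNA 16.115
ΔCt(scramble siRNA) = 19.960 − 15.805 = 4.155
ΔCt(BAX6 siRNA) = 25.445 − 16.115 = 9.330
ΔΔCt = 9.330 − 4.155 = 5.175
Fold change = 2^(−5.175) = 0.0277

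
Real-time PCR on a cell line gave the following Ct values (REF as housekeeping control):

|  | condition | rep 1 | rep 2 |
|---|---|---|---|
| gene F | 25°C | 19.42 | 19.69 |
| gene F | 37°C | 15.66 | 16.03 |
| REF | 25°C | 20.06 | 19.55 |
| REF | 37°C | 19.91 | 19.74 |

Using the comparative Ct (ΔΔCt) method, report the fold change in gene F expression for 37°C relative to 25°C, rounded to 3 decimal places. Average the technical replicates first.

Mean Ct: gene F 25°C 19.555; gene F 37°C 15.845; REF 25°C 19.805; REF 37°C 19.825
ΔCt(25°C) = 19.555 − 19.805 = -0.250
ΔCt(37°C) = 15.845 − 19.825 = -3.980
ΔΔCt = -3.980 − (-0.250) = -3.730
Fold change = 2^(−(-3.730)) = 2^3.730 = 13.2691

13.269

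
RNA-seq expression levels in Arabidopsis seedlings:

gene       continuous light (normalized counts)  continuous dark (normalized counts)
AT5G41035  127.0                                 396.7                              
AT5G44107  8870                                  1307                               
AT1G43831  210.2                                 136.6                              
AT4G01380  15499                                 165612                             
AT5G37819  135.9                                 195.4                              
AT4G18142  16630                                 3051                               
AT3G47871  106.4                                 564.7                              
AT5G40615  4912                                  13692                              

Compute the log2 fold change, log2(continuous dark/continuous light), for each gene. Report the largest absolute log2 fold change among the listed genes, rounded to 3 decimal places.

log2(396.7/127.0) = 1.643  (AT5G41035)
log2(1307/8870) = -2.763  (AT5G44107)
log2(136.6/210.2) = -0.622  (AT1G43831)
log2(165612/15499) = 3.418  (AT4G01380)
log2(195.4/135.9) = 0.524  (AT5G37819)
log2(3051/16630) = -2.446  (AT4G18142)
log2(564.7/106.4) = 2.408  (AT3G47871)
log2(13692/4912) = 1.479  (AT5G40615)
The largest magnitude belongs to AT4G01380.

3.418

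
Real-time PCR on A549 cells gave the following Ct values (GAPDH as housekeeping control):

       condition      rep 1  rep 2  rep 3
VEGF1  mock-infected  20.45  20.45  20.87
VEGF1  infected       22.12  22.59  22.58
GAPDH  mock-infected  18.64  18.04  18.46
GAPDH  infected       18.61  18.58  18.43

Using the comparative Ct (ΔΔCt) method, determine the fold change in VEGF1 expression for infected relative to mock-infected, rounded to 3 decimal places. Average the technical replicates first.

Mean Ct: VEGF1 mock-infected 20.590; VEGF1 infected 22.430; GAPDH mock-infected 18.380; GAPDH infected 18.540
ΔCt(mock-infected) = 20.590 − 18.380 = 2.210
ΔCt(infected) = 22.430 − 18.540 = 3.890
ΔΔCt = 3.890 − 2.210 = 1.680
Fold change = 2^(−1.680) = 0.3121

0.312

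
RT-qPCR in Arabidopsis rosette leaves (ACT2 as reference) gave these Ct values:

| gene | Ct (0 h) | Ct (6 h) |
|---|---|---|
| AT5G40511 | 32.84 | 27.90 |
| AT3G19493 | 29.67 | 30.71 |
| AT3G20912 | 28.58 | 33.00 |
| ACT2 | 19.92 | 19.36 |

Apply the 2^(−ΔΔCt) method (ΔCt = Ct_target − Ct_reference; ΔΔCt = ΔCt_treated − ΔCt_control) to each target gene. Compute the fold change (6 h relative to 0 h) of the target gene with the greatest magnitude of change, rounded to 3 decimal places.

0.032

AT5G40511: ΔΔCt = (27.90−19.36) − (32.84−19.92) = 8.54 − 12.92 = -4.38; fold change = 2^4.38 = 20.821
AT3G19493: ΔΔCt = (30.71−19.36) − (29.67−19.92) = 11.35 − 9.75 = 1.60; fold change = 2^-1.60 = 0.330
AT3G20912: ΔΔCt = (33.00−19.36) − (28.58−19.92) = 13.64 − 8.66 = 4.98; fold change = 2^-4.98 = 0.032
AT3G20912 has the largest |ΔΔCt| = 4.98.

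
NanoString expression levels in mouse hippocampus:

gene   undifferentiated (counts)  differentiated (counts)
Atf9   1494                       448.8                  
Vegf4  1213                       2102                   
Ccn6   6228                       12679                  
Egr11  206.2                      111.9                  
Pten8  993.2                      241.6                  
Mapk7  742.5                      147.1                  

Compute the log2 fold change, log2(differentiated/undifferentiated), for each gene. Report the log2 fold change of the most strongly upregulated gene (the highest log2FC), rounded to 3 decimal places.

log2(448.8/1494) = -1.735  (Atf9)
log2(2102/1213) = 0.793  (Vegf4)
log2(12679/6228) = 1.026  (Ccn6)
log2(111.9/206.2) = -0.882  (Egr11)
log2(241.6/993.2) = -2.039  (Pten8)
log2(147.1/742.5) = -2.336  (Mapk7)
Ccn6 is most strongly upregulated.

1.026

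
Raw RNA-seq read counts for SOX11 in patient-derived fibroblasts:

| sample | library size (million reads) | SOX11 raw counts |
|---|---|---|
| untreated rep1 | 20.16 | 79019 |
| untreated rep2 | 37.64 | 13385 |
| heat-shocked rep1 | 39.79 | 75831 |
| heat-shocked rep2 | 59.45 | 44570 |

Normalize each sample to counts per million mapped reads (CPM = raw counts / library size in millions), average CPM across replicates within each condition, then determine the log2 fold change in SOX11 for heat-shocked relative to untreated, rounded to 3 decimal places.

-0.687

CPM(untreated rep1) = 79019 / 20.16 = 3919.5933
CPM(untreated rep2) = 13385 / 37.64 = 355.6057
CPM(heat-shocked rep1) = 75831 / 39.79 = 1905.7803
CPM(heat-shocked rep2) = 44570 / 59.45 = 749.7056
mean CPM(untreated) = 2137.5995; mean CPM(heat-shocked) = 1327.7430
Fold change = 1327.7430 / 2137.5995 = 0.62114
log2(0.62114) = -0.6870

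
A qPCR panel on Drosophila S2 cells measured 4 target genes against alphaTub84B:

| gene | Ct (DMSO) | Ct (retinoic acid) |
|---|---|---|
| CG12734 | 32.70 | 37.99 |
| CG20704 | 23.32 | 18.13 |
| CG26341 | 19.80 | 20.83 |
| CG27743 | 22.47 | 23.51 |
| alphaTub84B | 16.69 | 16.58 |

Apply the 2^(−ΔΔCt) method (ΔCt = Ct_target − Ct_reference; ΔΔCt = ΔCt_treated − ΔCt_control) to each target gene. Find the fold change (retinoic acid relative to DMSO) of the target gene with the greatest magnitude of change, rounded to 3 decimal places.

CG12734: ΔΔCt = (37.99−16.58) − (32.70−16.69) = 21.41 − 16.01 = 5.40; fold change = 2^-5.40 = 0.024
CG20704: ΔΔCt = (18.13−16.58) − (23.32−16.69) = 1.55 − 6.63 = -5.08; fold change = 2^5.08 = 33.825
CG26341: ΔΔCt = (20.83−16.58) − (19.80−16.69) = 4.25 − 3.11 = 1.14; fold change = 2^-1.14 = 0.454
CG27743: ΔΔCt = (23.51−16.58) − (22.47−16.69) = 6.93 − 5.78 = 1.15; fold change = 2^-1.15 = 0.451
CG12734 has the largest |ΔΔCt| = 5.40.

0.024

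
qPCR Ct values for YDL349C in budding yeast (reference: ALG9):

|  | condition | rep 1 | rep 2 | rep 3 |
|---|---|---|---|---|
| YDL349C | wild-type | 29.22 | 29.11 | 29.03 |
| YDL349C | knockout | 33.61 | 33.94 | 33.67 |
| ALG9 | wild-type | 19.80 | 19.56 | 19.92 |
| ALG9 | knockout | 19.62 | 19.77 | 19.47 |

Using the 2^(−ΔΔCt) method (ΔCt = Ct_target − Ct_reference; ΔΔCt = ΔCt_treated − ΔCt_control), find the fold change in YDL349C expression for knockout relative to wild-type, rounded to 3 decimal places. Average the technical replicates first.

Mean Ct: YDL349C wild-type 29.120; YDL349C knockout 33.740; ALG9 wild-type 19.760; ALG9 knockout 19.620
ΔCt(wild-type) = 29.120 − 19.760 = 9.360
ΔCt(knockout) = 33.740 − 19.620 = 14.120
ΔΔCt = 14.120 − 9.360 = 4.760
Fold change = 2^(−4.760) = 0.0369

0.037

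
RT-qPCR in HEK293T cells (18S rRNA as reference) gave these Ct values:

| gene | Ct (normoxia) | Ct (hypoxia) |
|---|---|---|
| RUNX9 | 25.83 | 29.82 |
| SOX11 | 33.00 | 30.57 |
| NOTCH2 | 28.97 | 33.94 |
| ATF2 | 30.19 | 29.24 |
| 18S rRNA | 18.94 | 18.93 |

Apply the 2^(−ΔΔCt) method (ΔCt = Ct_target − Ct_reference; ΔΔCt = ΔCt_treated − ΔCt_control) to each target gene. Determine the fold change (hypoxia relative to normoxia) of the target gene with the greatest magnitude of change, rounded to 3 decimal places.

RUNX9: ΔΔCt = (29.82−18.93) − (25.83−18.94) = 10.89 − 6.89 = 4.00; fold change = 2^-4.00 = 0.062
SOX11: ΔΔCt = (30.57−18.93) − (33.00−18.94) = 11.64 − 14.06 = -2.42; fold change = 2^2.42 = 5.352
NOTCH2: ΔΔCt = (33.94−18.93) − (28.97−18.94) = 15.01 − 10.03 = 4.98; fold change = 2^-4.98 = 0.032
ATF2: ΔΔCt = (29.24−18.93) − (30.19−18.94) = 10.31 − 11.25 = -0.94; fold change = 2^0.94 = 1.919
NOTCH2 has the largest |ΔΔCt| = 4.98.

0.032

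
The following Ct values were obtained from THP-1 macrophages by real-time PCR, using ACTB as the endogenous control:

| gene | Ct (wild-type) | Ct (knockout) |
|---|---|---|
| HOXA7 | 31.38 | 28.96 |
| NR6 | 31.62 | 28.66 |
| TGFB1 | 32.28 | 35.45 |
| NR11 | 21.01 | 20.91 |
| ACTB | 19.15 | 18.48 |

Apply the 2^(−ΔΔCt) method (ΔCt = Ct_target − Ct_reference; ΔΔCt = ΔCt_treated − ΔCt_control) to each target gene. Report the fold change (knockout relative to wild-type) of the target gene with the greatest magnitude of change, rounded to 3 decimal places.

HOXA7: ΔΔCt = (28.96−18.48) − (31.38−19.15) = 10.48 − 12.23 = -1.75; fold change = 2^1.75 = 3.364
NR6: ΔΔCt = (28.66−18.48) − (31.62−19.15) = 10.18 − 12.47 = -2.29; fold change = 2^2.29 = 4.891
TGFB1: ΔΔCt = (35.45−18.48) − (32.28−19.15) = 16.97 − 13.13 = 3.84; fold change = 2^-3.84 = 0.070
NR11: ΔΔCt = (20.91−18.48) − (21.01−19.15) = 2.43 − 1.86 = 0.57; fold change = 2^-0.57 = 0.674
TGFB1 has the largest |ΔΔCt| = 3.84.

0.070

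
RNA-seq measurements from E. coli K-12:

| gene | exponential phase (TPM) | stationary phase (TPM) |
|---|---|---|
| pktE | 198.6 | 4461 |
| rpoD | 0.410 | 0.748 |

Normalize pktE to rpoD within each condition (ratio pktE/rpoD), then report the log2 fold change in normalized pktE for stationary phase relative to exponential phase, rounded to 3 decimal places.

3.622

pktE/rpoD (exponential phase) = 198.6 / 0.410 = 484.39
pktE/rpoD (stationary phase) = 4461 / 0.748 = 5963.9
Fold change = 5963.9 / 484.39 = 12.3122
log2(12.3122) = 3.6220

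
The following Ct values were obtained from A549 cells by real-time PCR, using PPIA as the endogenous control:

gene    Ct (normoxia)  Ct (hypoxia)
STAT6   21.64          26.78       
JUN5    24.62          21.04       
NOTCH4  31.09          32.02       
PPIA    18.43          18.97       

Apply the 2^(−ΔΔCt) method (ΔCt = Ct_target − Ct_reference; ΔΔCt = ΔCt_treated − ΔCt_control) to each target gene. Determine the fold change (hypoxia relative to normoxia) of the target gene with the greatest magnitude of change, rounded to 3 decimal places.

STAT6: ΔΔCt = (26.78−18.97) − (21.64−18.43) = 7.81 − 3.21 = 4.60; fold change = 2^-4.60 = 0.041
JUN5: ΔΔCt = (21.04−18.97) − (24.62−18.43) = 2.07 − 6.19 = -4.12; fold change = 2^4.12 = 17.388
NOTCH4: ΔΔCt = (32.02−18.97) − (31.09−18.43) = 13.05 − 12.66 = 0.39; fold change = 2^-0.39 = 0.763
STAT6 has the largest |ΔΔCt| = 4.60.

0.041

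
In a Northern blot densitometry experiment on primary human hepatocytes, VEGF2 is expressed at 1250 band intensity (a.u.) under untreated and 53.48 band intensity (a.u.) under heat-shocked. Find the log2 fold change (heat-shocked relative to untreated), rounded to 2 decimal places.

-4.55

Fold change = 53.48 / 1250 = 0.0428
log2(0.0428) = -4.547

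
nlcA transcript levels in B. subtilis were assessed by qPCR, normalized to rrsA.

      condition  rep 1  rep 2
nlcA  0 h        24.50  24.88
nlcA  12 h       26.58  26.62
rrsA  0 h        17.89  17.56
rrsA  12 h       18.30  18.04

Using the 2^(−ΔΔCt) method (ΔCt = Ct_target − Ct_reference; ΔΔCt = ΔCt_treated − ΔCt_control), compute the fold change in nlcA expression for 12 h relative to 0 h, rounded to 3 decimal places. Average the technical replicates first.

Mean Ct: nlcA 0 h 24.690; nlcA 12 h 26.600; rrsA 0 h 17.725; rrsA 12 h 18.170
ΔCt(0 h) = 24.690 − 17.725 = 6.965
ΔCt(12 h) = 26.600 − 18.170 = 8.430
ΔΔCt = 8.430 − 6.965 = 1.465
Fold change = 2^(−1.465) = 0.3622

0.362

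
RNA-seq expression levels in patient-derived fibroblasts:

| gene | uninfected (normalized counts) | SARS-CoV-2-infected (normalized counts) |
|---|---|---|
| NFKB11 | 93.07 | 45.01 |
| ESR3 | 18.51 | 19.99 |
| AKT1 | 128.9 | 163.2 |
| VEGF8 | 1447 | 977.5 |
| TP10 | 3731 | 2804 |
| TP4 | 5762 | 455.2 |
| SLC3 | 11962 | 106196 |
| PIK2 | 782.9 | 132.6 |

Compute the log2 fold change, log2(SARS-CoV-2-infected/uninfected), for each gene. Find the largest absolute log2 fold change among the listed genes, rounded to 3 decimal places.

log2(45.01/93.07) = -1.048  (NFKB11)
log2(19.99/18.51) = 0.111  (ESR3)
log2(163.2/128.9) = 0.340  (AKT1)
log2(977.5/1447) = -0.566  (VEGF8)
log2(2804/3731) = -0.412  (TP10)
log2(455.2/5762) = -3.662  (TP4)
log2(106196/11962) = 3.150  (SLC3)
log2(132.6/782.9) = -2.562  (PIK2)
The largest magnitude belongs to TP4.

3.662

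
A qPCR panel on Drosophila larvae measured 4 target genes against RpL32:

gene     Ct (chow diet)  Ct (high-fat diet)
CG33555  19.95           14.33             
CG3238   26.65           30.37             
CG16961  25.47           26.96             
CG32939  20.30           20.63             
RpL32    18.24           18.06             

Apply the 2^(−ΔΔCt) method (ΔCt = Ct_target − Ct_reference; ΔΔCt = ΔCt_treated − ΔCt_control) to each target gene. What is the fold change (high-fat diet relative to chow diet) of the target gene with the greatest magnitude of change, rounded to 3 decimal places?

43.411

CG33555: ΔΔCt = (14.33−18.06) − (19.95−18.24) = -3.73 − 1.71 = -5.44; fold change = 2^5.44 = 43.411
CG3238: ΔΔCt = (30.37−18.06) − (26.65−18.24) = 12.31 − 8.41 = 3.90; fold change = 2^-3.90 = 0.067
CG16961: ΔΔCt = (26.96−18.06) − (25.47−18.24) = 8.90 − 7.23 = 1.67; fold change = 2^-1.67 = 0.314
CG32939: ΔΔCt = (20.63−18.06) − (20.30−18.24) = 2.57 − 2.06 = 0.51; fold change = 2^-0.51 = 0.702
CG33555 has the largest |ΔΔCt| = 5.44.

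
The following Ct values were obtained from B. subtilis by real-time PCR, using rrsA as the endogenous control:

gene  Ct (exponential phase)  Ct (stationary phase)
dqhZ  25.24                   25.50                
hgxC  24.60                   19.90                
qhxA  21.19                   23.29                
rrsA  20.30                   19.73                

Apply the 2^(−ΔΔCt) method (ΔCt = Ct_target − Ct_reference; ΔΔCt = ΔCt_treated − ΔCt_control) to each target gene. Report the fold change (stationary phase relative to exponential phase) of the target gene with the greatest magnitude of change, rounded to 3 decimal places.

dqhZ: ΔΔCt = (25.50−19.73) − (25.24−20.30) = 5.77 − 4.94 = 0.83; fold change = 2^-0.83 = 0.563
hgxC: ΔΔCt = (19.90−19.73) − (24.60−20.30) = 0.17 − 4.30 = -4.13; fold change = 2^4.13 = 17.509
qhxA: ΔΔCt = (23.29−19.73) − (21.19−20.30) = 3.56 − 0.89 = 2.67; fold change = 2^-2.67 = 0.157
hgxC has the largest |ΔΔCt| = 4.13.

17.509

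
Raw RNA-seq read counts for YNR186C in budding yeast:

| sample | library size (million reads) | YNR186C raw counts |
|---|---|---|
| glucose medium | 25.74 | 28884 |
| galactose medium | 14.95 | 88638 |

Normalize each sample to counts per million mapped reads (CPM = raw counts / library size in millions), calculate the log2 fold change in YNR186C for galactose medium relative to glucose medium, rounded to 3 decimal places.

CPM(glucose medium) = 28884 / 25.74 = 1122.1445
CPM(galactose medium) = 88638 / 14.95 = 5928.9632
Fold change = 5928.9632 / 1122.1445 = 5.28360
log2(5.28360) = 2.4015

2.402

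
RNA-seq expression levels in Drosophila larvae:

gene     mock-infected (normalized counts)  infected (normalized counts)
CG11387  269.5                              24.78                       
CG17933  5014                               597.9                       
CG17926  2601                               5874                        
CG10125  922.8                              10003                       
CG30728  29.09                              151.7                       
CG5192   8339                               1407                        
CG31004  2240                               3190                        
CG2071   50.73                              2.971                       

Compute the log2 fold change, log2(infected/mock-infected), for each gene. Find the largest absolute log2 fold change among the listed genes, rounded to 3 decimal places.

4.094

log2(24.78/269.5) = -3.443  (CG11387)
log2(597.9/5014) = -3.068  (CG17933)
log2(5874/2601) = 1.175  (CG17926)
log2(10003/922.8) = 3.438  (CG10125)
log2(151.7/29.09) = 2.383  (CG30728)
log2(1407/8339) = -2.567  (CG5192)
log2(3190/2240) = 0.510  (CG31004)
log2(2.971/50.73) = -4.094  (CG2071)
The largest magnitude belongs to CG2071.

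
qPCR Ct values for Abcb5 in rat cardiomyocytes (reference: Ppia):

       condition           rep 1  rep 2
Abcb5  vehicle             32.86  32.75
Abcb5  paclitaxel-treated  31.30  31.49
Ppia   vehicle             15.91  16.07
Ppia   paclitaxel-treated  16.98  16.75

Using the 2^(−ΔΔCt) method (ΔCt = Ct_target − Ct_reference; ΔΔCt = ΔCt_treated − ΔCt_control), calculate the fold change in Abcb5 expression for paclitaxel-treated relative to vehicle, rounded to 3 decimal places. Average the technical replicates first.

Mean Ct: Abcb5 vehicle 32.805; Abcb5 paclitaxel-treated 31.395; Ppia vehicle 15.990; Ppia paclitaxel-treated 16.865
ΔCt(vehicle) = 32.805 − 15.990 = 16.815
ΔCt(paclitaxel-treated) = 31.395 − 16.865 = 14.530
ΔΔCt = 14.530 − 16.815 = -2.285
Fold change = 2^(−(-2.285)) = 2^2.285 = 4.8736

4.874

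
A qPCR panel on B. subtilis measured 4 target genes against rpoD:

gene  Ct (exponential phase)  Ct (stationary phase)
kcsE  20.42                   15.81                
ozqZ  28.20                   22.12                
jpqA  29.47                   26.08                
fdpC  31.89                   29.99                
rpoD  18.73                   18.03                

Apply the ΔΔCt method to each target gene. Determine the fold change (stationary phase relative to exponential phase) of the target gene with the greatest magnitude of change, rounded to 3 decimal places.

41.643

kcsE: ΔΔCt = (15.81−18.03) − (20.42−18.73) = -2.22 − 1.69 = -3.91; fold change = 2^3.91 = 15.032
ozqZ: ΔΔCt = (22.12−18.03) − (28.20−18.73) = 4.09 − 9.47 = -5.38; fold change = 2^5.38 = 41.643
jpqA: ΔΔCt = (26.08−18.03) − (29.47−18.73) = 8.05 − 10.74 = -2.69; fold change = 2^2.69 = 6.453
fdpC: ΔΔCt = (29.99−18.03) − (31.89−18.73) = 11.96 − 13.16 = -1.20; fold change = 2^1.20 = 2.297
ozqZ has the largest |ΔΔCt| = 5.38.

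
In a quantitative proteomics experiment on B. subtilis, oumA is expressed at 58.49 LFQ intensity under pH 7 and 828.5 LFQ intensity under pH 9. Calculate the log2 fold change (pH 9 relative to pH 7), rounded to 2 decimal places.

3.82

Fold change = 828.5 / 58.49 = 14.1648
log2(14.1648) = 3.824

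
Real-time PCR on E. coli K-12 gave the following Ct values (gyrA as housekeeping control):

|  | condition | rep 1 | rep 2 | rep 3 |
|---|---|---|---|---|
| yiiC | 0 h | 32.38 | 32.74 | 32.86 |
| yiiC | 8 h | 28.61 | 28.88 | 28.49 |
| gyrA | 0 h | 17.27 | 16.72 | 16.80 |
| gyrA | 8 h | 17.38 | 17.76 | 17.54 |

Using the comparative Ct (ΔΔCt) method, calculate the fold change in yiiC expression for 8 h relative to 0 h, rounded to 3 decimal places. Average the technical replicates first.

24.761

Mean Ct: yiiC 0 h 32.660; yiiC 8 h 28.660; gyrA 0 h 16.930; gyrA 8 h 17.560
ΔCt(0 h) = 32.660 − 16.930 = 15.730
ΔCt(8 h) = 28.660 − 17.560 = 11.100
ΔΔCt = 11.100 − 15.730 = -4.630
Fold change = 2^(−(-4.630)) = 2^4.630 = 24.7610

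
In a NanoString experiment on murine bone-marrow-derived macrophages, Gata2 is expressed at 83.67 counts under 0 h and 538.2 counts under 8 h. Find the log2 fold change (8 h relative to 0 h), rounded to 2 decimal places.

2.69

Fold change = 538.2 / 83.67 = 6.4324
log2(6.4324) = 2.685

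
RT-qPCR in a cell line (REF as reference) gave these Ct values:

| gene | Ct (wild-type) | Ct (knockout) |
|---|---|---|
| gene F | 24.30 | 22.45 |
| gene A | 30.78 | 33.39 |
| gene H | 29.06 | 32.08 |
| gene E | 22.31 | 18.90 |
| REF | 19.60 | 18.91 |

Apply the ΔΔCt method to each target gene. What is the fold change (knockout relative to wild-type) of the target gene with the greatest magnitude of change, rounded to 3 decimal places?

gene F: ΔΔCt = (22.45−18.91) − (24.30−19.60) = 3.54 − 4.70 = -1.16; fold change = 2^1.16 = 2.235
gene A: ΔΔCt = (33.39−18.91) − (30.78−19.60) = 14.48 − 11.18 = 3.30; fold change = 2^-3.30 = 0.102
gene H: ΔΔCt = (32.08−18.91) − (29.06−19.60) = 13.17 − 9.46 = 3.71; fold change = 2^-3.71 = 0.076
gene E: ΔΔCt = (18.90−18.91) − (22.31−19.60) = -0.01 − 2.71 = -2.72; fold change = 2^2.72 = 6.589
gene H has the largest |ΔΔCt| = 3.71.

0.076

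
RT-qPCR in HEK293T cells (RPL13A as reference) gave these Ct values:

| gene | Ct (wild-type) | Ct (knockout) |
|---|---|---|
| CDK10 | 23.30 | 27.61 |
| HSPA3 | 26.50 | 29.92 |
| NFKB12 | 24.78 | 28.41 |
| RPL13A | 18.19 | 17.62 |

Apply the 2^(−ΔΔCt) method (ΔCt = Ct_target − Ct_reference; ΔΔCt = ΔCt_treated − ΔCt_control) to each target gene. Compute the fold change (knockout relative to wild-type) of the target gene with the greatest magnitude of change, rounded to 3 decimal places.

0.034

CDK10: ΔΔCt = (27.61−17.62) − (23.30−18.19) = 9.99 − 5.11 = 4.88; fold change = 2^-4.88 = 0.034
HSPA3: ΔΔCt = (29.92−17.62) − (26.50−18.19) = 12.30 − 8.31 = 3.99; fold change = 2^-3.99 = 0.063
NFKB12: ΔΔCt = (28.41−17.62) − (24.78−18.19) = 10.79 − 6.59 = 4.20; fold change = 2^-4.20 = 0.054
CDK10 has the largest |ΔΔCt| = 4.88.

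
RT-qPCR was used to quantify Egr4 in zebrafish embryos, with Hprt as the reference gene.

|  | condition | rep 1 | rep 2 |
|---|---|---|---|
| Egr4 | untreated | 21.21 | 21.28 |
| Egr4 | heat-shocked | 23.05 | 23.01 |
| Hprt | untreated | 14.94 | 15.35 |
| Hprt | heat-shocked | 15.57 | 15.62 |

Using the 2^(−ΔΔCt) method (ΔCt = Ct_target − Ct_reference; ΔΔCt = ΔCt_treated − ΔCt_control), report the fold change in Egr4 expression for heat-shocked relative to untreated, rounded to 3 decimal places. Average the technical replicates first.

0.396

Mean Ct: Egr4 untreated 21.245; Egr4 heat-shocked 23.030; Hprt untreated 15.145; Hprt heat-shocked 15.595
ΔCt(untreated) = 21.245 − 15.145 = 6.100
ΔCt(heat-shocked) = 23.030 − 15.595 = 7.435
ΔΔCt = 7.435 − 6.100 = 1.335
Fold change = 2^(−1.335) = 0.3964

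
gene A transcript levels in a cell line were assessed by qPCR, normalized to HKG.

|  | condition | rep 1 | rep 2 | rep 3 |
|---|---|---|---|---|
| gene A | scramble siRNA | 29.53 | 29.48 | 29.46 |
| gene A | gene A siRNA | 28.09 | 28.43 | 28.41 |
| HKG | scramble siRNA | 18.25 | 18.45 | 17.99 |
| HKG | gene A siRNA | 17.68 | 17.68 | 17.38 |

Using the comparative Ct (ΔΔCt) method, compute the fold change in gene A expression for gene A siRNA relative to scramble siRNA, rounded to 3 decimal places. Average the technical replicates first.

1.444

Mean Ct: gene A scramble siRNA 29.490; gene A gene A siRNA 28.310; HKG scramble siRNA 18.230; HKG gene A siRNA 17.580
ΔCt(scramble siRNA) = 29.490 − 18.230 = 11.260
ΔCt(gene A siRNA) = 28.310 − 17.580 = 10.730
ΔΔCt = 10.730 − 11.260 = -0.530
Fold change = 2^(−(-0.530)) = 2^0.530 = 1.4439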